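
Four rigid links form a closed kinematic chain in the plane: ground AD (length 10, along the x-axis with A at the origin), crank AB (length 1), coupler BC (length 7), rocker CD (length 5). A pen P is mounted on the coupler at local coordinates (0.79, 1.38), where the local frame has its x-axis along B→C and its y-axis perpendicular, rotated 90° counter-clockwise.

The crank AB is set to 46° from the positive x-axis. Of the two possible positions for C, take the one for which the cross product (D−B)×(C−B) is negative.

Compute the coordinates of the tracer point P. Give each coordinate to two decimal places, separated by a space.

A=(0,0), D=(10.00,0)
B = A + 1.00·(cos46°, sin46°) = (0.6947, 0.7193)
|BD| = 9.3331
circle(B,7.00) ∩ circle(D,5.00): a=5.9523, h=3.6838
  candidates: C₊=(6.9132,3.9334) cross=34.381; C₋=(6.3453,-3.4122) cross=-34.381
  mode - wants cross < 0 → take C=(6.3453,-3.4122) (cross=-34.381)
ex = (C−B)/|BC| = (0.8072,-0.5902); ey = (0.5902,0.8072)
P = B + 0.79·ex + 1.38·ey = (2.1469,1.3671)

2.15 1.37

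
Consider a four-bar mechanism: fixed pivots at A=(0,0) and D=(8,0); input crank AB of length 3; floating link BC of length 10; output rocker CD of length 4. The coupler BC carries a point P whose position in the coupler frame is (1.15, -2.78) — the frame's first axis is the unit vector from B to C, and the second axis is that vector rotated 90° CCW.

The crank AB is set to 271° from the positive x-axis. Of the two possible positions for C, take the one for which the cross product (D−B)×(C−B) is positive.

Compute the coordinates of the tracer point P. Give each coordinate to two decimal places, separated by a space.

2.81 -4.21

A=(0,0), D=(8.00,0)
B = A + 3.00·(cos271°, sin271°) = (0.0524, -2.9995)
|BD| = 8.4948
circle(B,10.00) ∩ circle(D,4.00): a=9.1916, h=3.9388
  candidates: C₊=(7.2611,3.9312) cross=33.460; C₋=(10.0427,-3.4391) cross=-33.460
  mode + wants cross > 0 → take C=(7.2611,3.9312) (cross=33.460)
ex = (C−B)/|BC| = (0.7209,0.6931); ey = (-0.6931,0.7209)
P = B + 1.15·ex + -2.78·ey = (2.8081,-4.2065)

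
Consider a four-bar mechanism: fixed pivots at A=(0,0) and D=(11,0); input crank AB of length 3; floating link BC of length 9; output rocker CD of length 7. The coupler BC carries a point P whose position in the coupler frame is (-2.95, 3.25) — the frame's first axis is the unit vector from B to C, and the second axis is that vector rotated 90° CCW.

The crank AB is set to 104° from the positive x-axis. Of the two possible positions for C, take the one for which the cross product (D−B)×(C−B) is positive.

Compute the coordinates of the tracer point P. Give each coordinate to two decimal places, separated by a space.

A=(0,0), D=(11.00,0)
B = A + 3.00·(cos104°, sin104°) = (-0.7258, 2.9109)
|BD| = 12.0817
circle(B,9.00) ∩ circle(D,7.00): a=7.3652, h=5.1725
  candidates: C₊=(7.6686,6.1565) cross=62.492; C₋=(5.1762,-3.8837) cross=-62.492
  mode + wants cross > 0 → take C=(7.6686,6.1565) (cross=62.492)
ex = (C−B)/|BC| = (0.9327,0.3606); ey = (-0.3606,0.9327)
P = B + -2.95·ex + 3.25·ey = (-4.6493,4.8784)

-4.65 4.88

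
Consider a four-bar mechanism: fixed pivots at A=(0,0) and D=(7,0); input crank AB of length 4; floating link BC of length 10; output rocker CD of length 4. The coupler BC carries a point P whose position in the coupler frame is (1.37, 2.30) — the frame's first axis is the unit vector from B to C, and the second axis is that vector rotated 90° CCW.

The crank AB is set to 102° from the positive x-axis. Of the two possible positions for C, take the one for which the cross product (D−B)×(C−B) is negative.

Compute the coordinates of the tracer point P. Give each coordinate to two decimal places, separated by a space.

1.81 4.34

A=(0,0), D=(7.00,0)
B = A + 4.00·(cos102°, sin102°) = (-0.8316, 3.9126)
|BD| = 8.7546
circle(B,10.00) ∩ circle(D,4.00): a=9.1748, h=3.9779
  candidates: C₊=(9.1537,3.3707) cross=34.825; C₋=(5.5981,-3.7463) cross=-34.825
  mode - wants cross < 0 → take C=(5.5981,-3.7463) (cross=-34.825)
ex = (C−B)/|BC| = (0.6430,-0.7659); ey = (0.7659,0.6430)
P = B + 1.37·ex + 2.30·ey = (1.8108,4.3422)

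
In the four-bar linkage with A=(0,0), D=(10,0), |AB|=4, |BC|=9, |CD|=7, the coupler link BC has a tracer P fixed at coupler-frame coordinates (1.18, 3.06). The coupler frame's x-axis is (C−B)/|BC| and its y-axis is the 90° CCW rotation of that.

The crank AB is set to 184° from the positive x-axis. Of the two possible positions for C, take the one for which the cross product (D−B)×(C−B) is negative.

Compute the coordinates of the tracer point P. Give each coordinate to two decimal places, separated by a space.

-1.66 2.03

A=(0,0), D=(10.00,0)
B = A + 4.00·(cos184°, sin184°) = (-3.9903, -0.2790)
|BD| = 13.9930
circle(B,9.00) ∩ circle(D,7.00): a=8.1399, h=3.8394
  candidates: C₊=(4.0715,3.7220) cross=53.725; C₋=(4.2246,-3.9554) cross=-53.725
  mode - wants cross < 0 → take C=(4.2246,-3.9554) (cross=-53.725)
ex = (C−B)/|BC| = (0.9128,-0.4085); ey = (0.4085,0.9128)
P = B + 1.18·ex + 3.06·ey = (-1.6632,2.0320)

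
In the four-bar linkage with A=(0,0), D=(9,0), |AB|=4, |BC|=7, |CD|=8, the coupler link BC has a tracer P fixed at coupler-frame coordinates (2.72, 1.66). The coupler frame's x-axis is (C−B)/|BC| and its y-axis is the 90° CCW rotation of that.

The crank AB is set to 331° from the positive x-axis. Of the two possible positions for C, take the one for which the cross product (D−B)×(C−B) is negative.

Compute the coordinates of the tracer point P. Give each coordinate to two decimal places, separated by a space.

6.37 -3.32

A=(0,0), D=(9.00,0)
B = A + 4.00·(cos331°, sin331°) = (3.4985, -1.9392)
|BD| = 5.8333
circle(B,7.00) ∩ circle(D,8.00): a=1.6309, h=6.8074
  candidates: C₊=(2.7736,5.0231) cross=39.709; C₋=(7.2997,-7.8172) cross=-39.709
  mode - wants cross < 0 → take C=(7.2997,-7.8172) (cross=-39.709)
ex = (C−B)/|BC| = (0.5430,-0.8397); ey = (0.8397,0.5430)
P = B + 2.72·ex + 1.66·ey = (6.3694,-3.3218)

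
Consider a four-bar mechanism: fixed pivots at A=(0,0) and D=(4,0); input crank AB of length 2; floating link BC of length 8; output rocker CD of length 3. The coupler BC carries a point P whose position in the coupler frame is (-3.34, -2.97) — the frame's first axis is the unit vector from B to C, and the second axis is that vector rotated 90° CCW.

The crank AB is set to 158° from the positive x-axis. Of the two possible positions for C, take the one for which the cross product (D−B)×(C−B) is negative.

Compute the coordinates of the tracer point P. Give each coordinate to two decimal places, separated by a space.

A=(0,0), D=(4.00,0)
B = A + 2.00·(cos158°, sin158°) = (-1.8544, 0.7492)
|BD| = 5.9021
circle(B,8.00) ∩ circle(D,3.00): a=7.6104, h=2.4661
  candidates: C₊=(6.0075,2.2293) cross=14.555; C₋=(5.3814,-2.6630) cross=-14.555
  mode - wants cross < 0 → take C=(5.3814,-2.6630) (cross=-14.555)
ex = (C−B)/|BC| = (0.9045,-0.4265); ey = (0.4265,0.9045)
P = B + -3.34·ex + -2.97·ey = (-6.1421,-0.5125)

-6.14 -0.51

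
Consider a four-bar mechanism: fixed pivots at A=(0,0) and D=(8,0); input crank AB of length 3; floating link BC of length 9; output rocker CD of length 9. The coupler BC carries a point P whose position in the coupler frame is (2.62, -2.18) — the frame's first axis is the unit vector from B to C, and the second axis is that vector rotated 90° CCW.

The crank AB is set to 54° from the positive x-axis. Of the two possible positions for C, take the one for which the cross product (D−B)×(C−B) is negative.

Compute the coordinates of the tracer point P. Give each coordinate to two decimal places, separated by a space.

-0.39 -0.21

A=(0,0), D=(8.00,0)
B = A + 3.00·(cos54°, sin54°) = (1.7634, 2.4271)
|BD| = 6.6923
circle(B,9.00) ∩ circle(D,9.00): a=3.3461, h=8.3548
  candidates: C₊=(7.9117,8.9996) cross=55.913; C₋=(1.8517,-6.5725) cross=-55.913
  mode - wants cross < 0 → take C=(1.8517,-6.5725) (cross=-55.913)
ex = (C−B)/|BC| = (0.0098,-1.0000); ey = (1.0000,0.0098)
P = B + 2.62·ex + -2.18·ey = (-0.3908,-0.2142)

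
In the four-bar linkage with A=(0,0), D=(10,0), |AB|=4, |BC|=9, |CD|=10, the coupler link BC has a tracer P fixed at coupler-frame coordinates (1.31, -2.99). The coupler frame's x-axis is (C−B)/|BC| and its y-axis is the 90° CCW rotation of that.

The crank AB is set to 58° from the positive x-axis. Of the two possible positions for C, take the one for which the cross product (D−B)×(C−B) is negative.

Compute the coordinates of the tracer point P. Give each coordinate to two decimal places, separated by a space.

A=(0,0), D=(10.00,0)
B = A + 4.00·(cos58°, sin58°) = (2.1197, 3.3922)
|BD| = 8.5794
circle(B,9.00) ∩ circle(D,10.00): a=3.1824, h=8.4186
  candidates: C₊=(8.3714,9.8665) cross=72.226; C₋=(1.7142,-5.5987) cross=-72.226
  mode - wants cross < 0 → take C=(1.7142,-5.5987) (cross=-72.226)
ex = (C−B)/|BC| = (-0.0451,-0.9990); ey = (0.9990,-0.0451)
P = B + 1.31·ex + -2.99·ey = (-0.9263,2.2182)

-0.93 2.22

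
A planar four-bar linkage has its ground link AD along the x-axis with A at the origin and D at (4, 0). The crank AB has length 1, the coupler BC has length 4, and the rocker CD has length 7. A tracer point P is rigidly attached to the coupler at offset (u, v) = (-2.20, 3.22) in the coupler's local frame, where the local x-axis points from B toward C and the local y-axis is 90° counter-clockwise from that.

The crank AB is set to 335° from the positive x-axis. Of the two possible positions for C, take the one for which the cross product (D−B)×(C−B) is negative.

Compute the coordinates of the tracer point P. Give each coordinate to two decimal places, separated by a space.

4.40 -2.16

A=(0,0), D=(4.00,0)
B = A + 1.00·(cos335°, sin335°) = (0.9063, -0.4226)
|BD| = 3.1224
circle(B,4.00) ∩ circle(D,7.00): a=-3.7231, h=1.4623
  candidates: C₊=(-2.9805,0.5223) cross=4.566; C₋=(-2.5847,-2.3754) cross=-4.566
  mode - wants cross < 0 → take C=(-2.5847,-2.3754) (cross=-4.566)
ex = (C−B)/|BC| = (-0.8727,-0.4882); ey = (0.4882,-0.8727)
P = B + -2.20·ex + 3.22·ey = (4.3983,-2.1588)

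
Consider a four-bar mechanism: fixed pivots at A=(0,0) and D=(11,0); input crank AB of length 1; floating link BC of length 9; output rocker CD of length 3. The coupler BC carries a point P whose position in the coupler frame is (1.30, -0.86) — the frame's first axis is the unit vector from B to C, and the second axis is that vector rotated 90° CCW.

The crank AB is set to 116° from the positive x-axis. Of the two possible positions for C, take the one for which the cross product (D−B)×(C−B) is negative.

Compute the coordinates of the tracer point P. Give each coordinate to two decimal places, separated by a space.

0.61 -0.25

A=(0,0), D=(11.00,0)
B = A + 1.00·(cos116°, sin116°) = (-0.4384, 0.8988)
|BD| = 11.4736
circle(B,9.00) ∩ circle(D,3.00): a=8.8744, h=1.4981
  candidates: C₊=(8.5262,1.6971) cross=17.188; C₋=(8.2914,-1.2899) cross=-17.188
  mode - wants cross < 0 → take C=(8.2914,-1.2899) (cross=-17.188)
ex = (C−B)/|BC| = (0.9700,-0.2432); ey = (0.2432,0.9700)
P = B + 1.30·ex + -0.86·ey = (0.6135,-0.2515)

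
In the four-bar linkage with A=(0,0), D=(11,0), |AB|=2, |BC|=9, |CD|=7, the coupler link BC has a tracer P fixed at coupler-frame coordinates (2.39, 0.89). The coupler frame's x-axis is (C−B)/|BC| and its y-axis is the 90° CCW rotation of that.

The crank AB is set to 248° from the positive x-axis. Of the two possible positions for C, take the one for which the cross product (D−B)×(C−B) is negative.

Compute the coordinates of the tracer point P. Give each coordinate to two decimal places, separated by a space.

1.78 -2.14

A=(0,0), D=(11.00,0)
B = A + 2.00·(cos248°, sin248°) = (-0.7492, -1.8544)
|BD| = 11.8946
circle(B,9.00) ∩ circle(D,7.00): a=7.2925, h=5.2745
  candidates: C₊=(5.6318,4.4925) cross=62.738; C₋=(7.2764,-5.9274) cross=-62.738
  mode - wants cross < 0 → take C=(7.2764,-5.9274) (cross=-62.738)
ex = (C−B)/|BC| = (0.8917,-0.4526); ey = (0.4526,0.8917)
P = B + 2.39·ex + 0.89·ey = (1.7848,-2.1424)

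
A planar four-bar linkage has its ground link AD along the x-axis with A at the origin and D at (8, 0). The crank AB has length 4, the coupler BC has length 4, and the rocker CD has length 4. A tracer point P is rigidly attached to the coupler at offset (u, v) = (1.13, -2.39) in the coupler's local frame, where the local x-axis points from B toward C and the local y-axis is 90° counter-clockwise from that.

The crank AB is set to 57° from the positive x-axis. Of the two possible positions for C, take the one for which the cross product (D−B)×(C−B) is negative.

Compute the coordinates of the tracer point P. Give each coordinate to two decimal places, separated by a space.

0.57 1.26

A=(0,0), D=(8.00,0)
B = A + 4.00·(cos57°, sin57°) = (2.1786, 3.3547)
|BD| = 6.7189
circle(B,4.00) ∩ circle(D,4.00): a=3.3594, h=2.1712
  candidates: C₊=(6.1734,3.5586) cross=14.588; C₋=(4.0052,-0.2039) cross=-14.588
  mode - wants cross < 0 → take C=(4.0052,-0.2039) (cross=-14.588)
ex = (C−B)/|BC| = (0.4567,-0.8896); ey = (0.8896,0.4567)
P = B + 1.13·ex + -2.39·ey = (0.5683,1.2580)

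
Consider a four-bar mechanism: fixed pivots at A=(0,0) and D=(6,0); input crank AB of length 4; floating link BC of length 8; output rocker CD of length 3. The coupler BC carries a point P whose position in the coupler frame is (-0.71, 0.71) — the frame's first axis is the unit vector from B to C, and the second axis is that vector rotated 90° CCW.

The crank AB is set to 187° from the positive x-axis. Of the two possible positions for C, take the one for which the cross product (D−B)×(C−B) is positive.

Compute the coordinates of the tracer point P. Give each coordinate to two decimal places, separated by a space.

A=(0,0), D=(6.00,0)
B = A + 4.00·(cos187°, sin187°) = (-3.9702, -0.4875)
|BD| = 9.9821
circle(B,8.00) ∩ circle(D,3.00): a=7.7460, h=1.9999
  candidates: C₊=(3.6689,1.8884) cross=19.964; C₋=(3.8642,-2.1068) cross=-19.964
  mode + wants cross > 0 → take C=(3.6689,1.8884) (cross=19.964)
ex = (C−B)/|BC| = (0.9549,0.2970); ey = (-0.2970,0.9549)
P = B + -0.71·ex + 0.71·ey = (-4.8590,-0.0204)

-4.86 -0.02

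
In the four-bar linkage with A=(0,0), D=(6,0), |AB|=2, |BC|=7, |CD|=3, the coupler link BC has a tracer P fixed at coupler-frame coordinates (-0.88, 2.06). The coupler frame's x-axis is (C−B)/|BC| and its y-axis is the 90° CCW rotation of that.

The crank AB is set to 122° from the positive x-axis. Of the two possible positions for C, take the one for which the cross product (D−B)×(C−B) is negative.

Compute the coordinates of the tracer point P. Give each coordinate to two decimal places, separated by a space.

-0.50 3.86

A=(0,0), D=(6.00,0)
B = A + 2.00·(cos122°, sin122°) = (-1.0598, 1.6961)
|BD| = 7.2607
circle(B,7.00) ∩ circle(D,3.00): a=6.3849, h=2.8693
  candidates: C₊=(5.8187,2.9945) cross=20.833; C₋=(4.4782,-2.5853) cross=-20.833
  mode - wants cross < 0 → take C=(4.4782,-2.5853) (cross=-20.833)
ex = (C−B)/|BC| = (0.7911,-0.6116); ey = (0.6116,0.7911)
P = B + -0.88·ex + 2.06·ey = (-0.4961,3.8641)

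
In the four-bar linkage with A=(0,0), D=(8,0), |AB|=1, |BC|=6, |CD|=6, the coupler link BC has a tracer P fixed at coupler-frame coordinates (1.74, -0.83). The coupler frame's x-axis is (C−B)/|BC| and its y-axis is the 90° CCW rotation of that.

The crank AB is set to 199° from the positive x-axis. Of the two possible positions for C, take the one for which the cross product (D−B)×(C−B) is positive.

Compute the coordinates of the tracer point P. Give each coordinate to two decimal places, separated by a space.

0.88 0.28

A=(0,0), D=(8.00,0)
B = A + 1.00·(cos199°, sin199°) = (-0.9455, -0.3256)
|BD| = 8.9514
circle(B,6.00) ∩ circle(D,6.00): a=4.4757, h=3.9960
  candidates: C₊=(3.3819,3.8306) cross=35.770; C₋=(3.6726,-4.1561) cross=-35.770
  mode + wants cross > 0 → take C=(3.3819,3.8306) (cross=35.770)
ex = (C−B)/|BC| = (0.7212,0.6927); ey = (-0.6927,0.7212)
P = B + 1.74·ex + -0.83·ey = (0.8844,0.2811)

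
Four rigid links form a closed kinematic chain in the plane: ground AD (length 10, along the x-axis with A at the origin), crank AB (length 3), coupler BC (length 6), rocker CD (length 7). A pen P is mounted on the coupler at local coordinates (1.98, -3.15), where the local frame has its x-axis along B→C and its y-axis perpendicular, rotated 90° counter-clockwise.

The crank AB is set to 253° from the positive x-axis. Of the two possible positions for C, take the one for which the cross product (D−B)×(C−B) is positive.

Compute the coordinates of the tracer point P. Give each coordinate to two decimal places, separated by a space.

A=(0,0), D=(10.00,0)
B = A + 3.00·(cos253°, sin253°) = (-0.8771, -2.8689)
|BD| = 11.2491
circle(B,6.00) ∩ circle(D,7.00): a=5.0467, h=3.2451
  candidates: C₊=(3.1751,1.5559) cross=36.504; C₋=(4.8303,-4.7196) cross=-36.504
  mode + wants cross > 0 → take C=(3.1751,1.5559) (cross=36.504)
ex = (C−B)/|BC| = (0.6754,0.7375); ey = (-0.7375,0.6754)
P = B + 1.98·ex + -3.15·ey = (2.7832,-3.5361)

2.78 -3.54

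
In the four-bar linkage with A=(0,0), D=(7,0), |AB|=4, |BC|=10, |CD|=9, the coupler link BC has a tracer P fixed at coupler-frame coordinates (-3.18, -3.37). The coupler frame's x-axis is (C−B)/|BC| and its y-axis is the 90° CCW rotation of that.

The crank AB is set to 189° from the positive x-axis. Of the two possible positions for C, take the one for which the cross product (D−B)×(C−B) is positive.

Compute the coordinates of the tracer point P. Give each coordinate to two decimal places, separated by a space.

A=(0,0), D=(7.00,0)
B = A + 4.00·(cos189°, sin189°) = (-3.9508, -0.6257)
|BD| = 10.9686
circle(B,10.00) ∩ circle(D,9.00): a=6.3504, h=7.7248
  candidates: C₊=(1.9486,7.4487) cross=84.730; C₋=(2.8300,-7.9757) cross=-84.730
  mode + wants cross > 0 → take C=(1.9486,7.4487) (cross=84.730)
ex = (C−B)/|BC| = (0.5899,0.8074); ey = (-0.8074,0.5899)
P = B + -3.18·ex + -3.37·ey = (-3.1057,-5.1815)

-3.11 -5.18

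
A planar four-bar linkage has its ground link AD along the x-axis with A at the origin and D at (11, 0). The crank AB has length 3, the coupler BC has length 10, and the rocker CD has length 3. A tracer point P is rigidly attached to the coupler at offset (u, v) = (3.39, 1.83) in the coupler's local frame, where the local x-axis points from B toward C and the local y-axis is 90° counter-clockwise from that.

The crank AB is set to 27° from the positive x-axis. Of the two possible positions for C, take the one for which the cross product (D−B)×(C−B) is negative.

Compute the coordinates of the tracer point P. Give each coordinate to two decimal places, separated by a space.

6.52 1.57

A=(0,0), D=(11.00,0)
B = A + 3.00·(cos27°, sin27°) = (2.6730, 1.3620)
|BD| = 8.4376
circle(B,10.00) ∩ circle(D,3.00): a=9.6113, h=2.7609
  candidates: C₊=(12.6040,2.5352) cross=23.295; C₋=(11.7127,-2.9141) cross=-23.295
  mode - wants cross < 0 → take C=(11.7127,-2.9141) (cross=-23.295)
ex = (C−B)/|BC| = (0.9040,-0.4276); ey = (0.4276,0.9040)
P = B + 3.39·ex + 1.83·ey = (6.5200,1.5666)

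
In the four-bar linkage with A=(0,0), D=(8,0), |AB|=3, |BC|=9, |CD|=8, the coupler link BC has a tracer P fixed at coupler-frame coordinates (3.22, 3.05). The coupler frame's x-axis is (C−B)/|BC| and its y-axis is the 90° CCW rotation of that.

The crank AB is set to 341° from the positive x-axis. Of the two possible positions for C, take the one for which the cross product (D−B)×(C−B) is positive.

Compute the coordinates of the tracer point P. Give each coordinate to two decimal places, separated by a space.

0.89 3.01

A=(0,0), D=(8.00,0)
B = A + 3.00·(cos341°, sin341°) = (2.8366, -0.9767)
|BD| = 5.2550
circle(B,9.00) ∩ circle(D,8.00): a=4.2450, h=7.9360
  candidates: C₊=(5.5326,7.6100) cross=41.704; C₋=(8.4826,-7.9854) cross=-41.704
  mode + wants cross > 0 → take C=(5.5326,7.6100) (cross=41.704)
ex = (C−B)/|BC| = (0.2996,0.9541); ey = (-0.9541,0.2996)
P = B + 3.22·ex + 3.05·ey = (0.8912,3.0091)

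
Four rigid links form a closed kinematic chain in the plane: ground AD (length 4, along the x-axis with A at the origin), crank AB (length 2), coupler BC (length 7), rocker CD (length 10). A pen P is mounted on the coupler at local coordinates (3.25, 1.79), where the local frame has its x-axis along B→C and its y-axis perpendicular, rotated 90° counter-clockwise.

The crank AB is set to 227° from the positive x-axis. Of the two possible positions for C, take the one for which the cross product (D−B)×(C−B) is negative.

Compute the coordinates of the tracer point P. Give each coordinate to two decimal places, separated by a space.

A=(0,0), D=(4.00,0)
B = A + 2.00·(cos227°, sin227°) = (-1.3640, -1.4627)
|BD| = 5.5599
circle(B,7.00) ∩ circle(D,10.00): a=-1.8065, h=6.7629
  candidates: C₊=(-4.8861,4.5867) cross=37.601; C₋=(-1.3277,-8.4626) cross=-37.601
  mode - wants cross < 0 → take C=(-1.3277,-8.4626) (cross=-37.601)
ex = (C−B)/|BC| = (0.0052,-1.0000); ey = (1.0000,0.0052)
P = B + 3.25·ex + 1.79·ey = (0.4428,-4.7034)

0.44 -4.70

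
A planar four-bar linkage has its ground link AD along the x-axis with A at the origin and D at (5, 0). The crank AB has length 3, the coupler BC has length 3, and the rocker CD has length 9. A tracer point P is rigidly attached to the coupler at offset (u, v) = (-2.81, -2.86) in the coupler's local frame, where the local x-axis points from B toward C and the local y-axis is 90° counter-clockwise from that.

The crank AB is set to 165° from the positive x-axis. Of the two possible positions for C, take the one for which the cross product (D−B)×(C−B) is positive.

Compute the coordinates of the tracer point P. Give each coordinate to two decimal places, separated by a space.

0.21 -1.76

A=(0,0), D=(5.00,0)
B = A + 3.00·(cos165°, sin165°) = (-2.8978, 0.7765)
|BD| = 7.9359
circle(B,3.00) ∩ circle(D,9.00): a=-0.5684, h=2.9457
  candidates: C₊=(-3.1753,3.7636) cross=23.376; C₋=(-3.7517,-2.0994) cross=-23.376
  mode + wants cross > 0 → take C=(-3.1753,3.7636) (cross=23.376)
ex = (C−B)/|BC| = (-0.0925,0.9957); ey = (-0.9957,-0.0925)
P = B + -2.81·ex + -2.86·ey = (0.2099,-1.7569)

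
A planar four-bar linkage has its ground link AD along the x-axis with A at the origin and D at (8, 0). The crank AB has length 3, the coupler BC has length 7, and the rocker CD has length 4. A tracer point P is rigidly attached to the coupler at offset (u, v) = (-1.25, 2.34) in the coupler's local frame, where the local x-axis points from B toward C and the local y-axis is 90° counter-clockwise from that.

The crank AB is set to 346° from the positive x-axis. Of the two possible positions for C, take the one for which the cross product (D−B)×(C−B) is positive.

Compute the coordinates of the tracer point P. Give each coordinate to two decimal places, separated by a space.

A=(0,0), D=(8.00,0)
B = A + 3.00·(cos346°, sin346°) = (2.9109, -0.7258)
|BD| = 5.1406
circle(B,7.00) ∩ circle(D,4.00): a=5.7800, h=3.9486
  candidates: C₊=(8.0756,3.9993) cross=20.298; C₋=(9.1905,-3.8187) cross=-20.298
  mode + wants cross > 0 → take C=(8.0756,3.9993) (cross=20.298)
ex = (C−B)/|BC| = (0.7378,0.6750); ey = (-0.6750,0.7378)
P = B + -1.25·ex + 2.34·ey = (0.4091,0.1570)

0.41 0.16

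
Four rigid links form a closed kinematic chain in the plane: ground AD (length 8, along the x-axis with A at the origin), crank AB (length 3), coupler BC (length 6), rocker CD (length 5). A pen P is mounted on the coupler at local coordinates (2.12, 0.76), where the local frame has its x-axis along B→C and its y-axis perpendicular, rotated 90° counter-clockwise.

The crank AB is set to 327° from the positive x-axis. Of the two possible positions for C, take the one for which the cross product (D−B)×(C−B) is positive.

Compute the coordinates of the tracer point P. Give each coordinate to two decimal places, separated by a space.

A=(0,0), D=(8.00,0)
B = A + 3.00·(cos327°, sin327°) = (2.5160, -1.6339)
|BD| = 5.7222
circle(B,6.00) ∩ circle(D,5.00): a=3.8223, h=4.6250
  candidates: C₊=(4.8586,3.8899) cross=26.465; C₋=(7.4998,-4.9749) cross=-26.465
  mode + wants cross > 0 → take C=(4.8586,3.8899) (cross=26.465)
ex = (C−B)/|BC| = (0.3904,0.9206); ey = (-0.9206,0.3904)
P = B + 2.12·ex + 0.76·ey = (2.6440,0.6146)

2.64 0.61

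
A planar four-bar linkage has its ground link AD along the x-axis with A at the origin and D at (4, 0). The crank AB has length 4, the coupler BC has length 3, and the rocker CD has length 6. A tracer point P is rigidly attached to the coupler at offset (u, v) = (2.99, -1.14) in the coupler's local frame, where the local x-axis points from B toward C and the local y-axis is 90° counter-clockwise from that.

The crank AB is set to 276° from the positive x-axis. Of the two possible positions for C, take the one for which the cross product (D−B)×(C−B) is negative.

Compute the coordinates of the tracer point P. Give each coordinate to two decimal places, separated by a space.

2.02 -6.75

A=(0,0), D=(4.00,0)
B = A + 4.00·(cos276°, sin276°) = (0.4181, -3.9781)
|BD| = 5.3530
circle(B,3.00) ∩ circle(D,6.00): a=0.1546, h=2.9960
  candidates: C₊=(-1.7049,-1.8585) cross=16.038; C₋=(2.7480,-5.8679) cross=-16.038
  mode - wants cross < 0 → take C=(2.7480,-5.8679) (cross=-16.038)
ex = (C−B)/|BC| = (0.7766,-0.6299); ey = (0.6299,0.7766)
P = B + 2.99·ex + -1.14·ey = (2.0221,-6.7470)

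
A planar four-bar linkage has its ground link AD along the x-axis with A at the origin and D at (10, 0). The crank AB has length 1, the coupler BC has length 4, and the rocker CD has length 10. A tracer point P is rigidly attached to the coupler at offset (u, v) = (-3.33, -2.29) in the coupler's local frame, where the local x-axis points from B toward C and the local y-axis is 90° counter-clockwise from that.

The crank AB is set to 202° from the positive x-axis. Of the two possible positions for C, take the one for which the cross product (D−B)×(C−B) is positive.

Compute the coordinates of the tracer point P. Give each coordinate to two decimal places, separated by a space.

-0.05 -4.32

A=(0,0), D=(10.00,0)
B = A + 1.00·(cos202°, sin202°) = (-0.9272, -0.3746)
|BD| = 10.9336
circle(B,4.00) ∩ circle(D,10.00): a=1.6254, h=3.6549
  candidates: C₊=(0.5721,3.3338) cross=39.961; C₋=(0.8225,-3.9716) cross=-39.961
  mode + wants cross > 0 → take C=(0.5721,3.3338) (cross=39.961)
ex = (C−B)/|BC| = (0.3748,0.9271); ey = (-0.9271,0.3748)
P = B + -3.33·ex + -2.29·ey = (-0.0523,-4.3202)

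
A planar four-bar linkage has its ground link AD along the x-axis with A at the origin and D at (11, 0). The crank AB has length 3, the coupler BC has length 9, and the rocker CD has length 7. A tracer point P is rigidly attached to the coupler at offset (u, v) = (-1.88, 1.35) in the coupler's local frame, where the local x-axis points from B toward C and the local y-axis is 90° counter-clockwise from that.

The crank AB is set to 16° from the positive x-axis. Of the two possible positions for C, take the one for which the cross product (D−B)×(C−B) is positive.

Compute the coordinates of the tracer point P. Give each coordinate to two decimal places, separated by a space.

0.58 0.57

A=(0,0), D=(11.00,0)
B = A + 3.00·(cos16°, sin16°) = (2.8838, 0.8269)
|BD| = 8.1582
circle(B,9.00) ∩ circle(D,7.00): a=6.0403, h=6.6719
  candidates: C₊=(9.5693,6.8522) cross=54.431; C₋=(8.2167,-6.4229) cross=-54.431
  mode + wants cross > 0 → take C=(9.5693,6.8522) (cross=54.431)
ex = (C−B)/|BC| = (0.7428,0.6695); ey = (-0.6695,0.7428)
P = B + -1.88·ex + 1.35·ey = (0.5835,0.5711)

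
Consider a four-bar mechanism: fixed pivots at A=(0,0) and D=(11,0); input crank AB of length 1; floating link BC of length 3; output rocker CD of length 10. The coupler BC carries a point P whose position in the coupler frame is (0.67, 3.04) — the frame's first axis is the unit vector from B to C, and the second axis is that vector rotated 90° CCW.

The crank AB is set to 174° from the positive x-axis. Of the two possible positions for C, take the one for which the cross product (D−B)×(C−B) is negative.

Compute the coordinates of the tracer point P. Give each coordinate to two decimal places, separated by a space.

1.58 1.86

A=(0,0), D=(11.00,0)
B = A + 1.00·(cos174°, sin174°) = (-0.9945, 0.1045)
|BD| = 11.9950
circle(B,3.00) ∩ circle(D,10.00): a=2.2042, h=2.0350
  candidates: C₊=(1.2274,2.1203) cross=24.410; C₋=(1.1919,-1.9496) cross=-24.410
  mode - wants cross < 0 → take C=(1.1919,-1.9496) (cross=-24.410)
ex = (C−B)/|BC| = (0.7288,-0.6847); ey = (0.6847,0.7288)
P = B + 0.67·ex + 3.04·ey = (1.5753,1.8613)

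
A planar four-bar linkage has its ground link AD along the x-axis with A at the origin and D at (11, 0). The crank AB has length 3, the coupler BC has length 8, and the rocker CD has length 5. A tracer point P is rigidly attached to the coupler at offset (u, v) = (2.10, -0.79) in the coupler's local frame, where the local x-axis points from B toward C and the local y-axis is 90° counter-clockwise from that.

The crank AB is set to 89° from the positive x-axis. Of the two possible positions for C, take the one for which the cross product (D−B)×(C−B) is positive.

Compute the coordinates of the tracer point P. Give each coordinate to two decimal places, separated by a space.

A=(0,0), D=(11.00,0)
B = A + 3.00·(cos89°, sin89°) = (0.0524, 2.9995)
|BD| = 11.3511
circle(B,8.00) ∩ circle(D,5.00): a=7.3935, h=3.0556
  candidates: C₊=(7.9905,3.9928) cross=34.685; C₋=(6.3756,-1.9012) cross=-34.685
  mode + wants cross > 0 → take C=(7.9905,3.9928) (cross=34.685)
ex = (C−B)/|BC| = (0.9923,0.1242); ey = (-0.1242,0.9923)
P = B + 2.10·ex + -0.79·ey = (2.2342,2.4764)

2.23 2.48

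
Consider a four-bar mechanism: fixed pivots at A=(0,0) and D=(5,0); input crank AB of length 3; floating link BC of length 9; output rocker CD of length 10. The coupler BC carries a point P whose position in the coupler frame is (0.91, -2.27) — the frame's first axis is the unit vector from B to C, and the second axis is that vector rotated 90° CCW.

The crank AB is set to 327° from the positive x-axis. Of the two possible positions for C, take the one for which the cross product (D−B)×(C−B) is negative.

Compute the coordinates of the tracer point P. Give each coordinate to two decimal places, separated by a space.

0.76 -3.34

A=(0,0), D=(5.00,0)
B = A + 3.00·(cos327°, sin327°) = (2.5160, -1.6339)
|BD| = 2.9732
circle(B,9.00) ∩ circle(D,10.00): a=-1.7086, h=8.8363
  candidates: C₊=(-3.7675,4.8095) cross=26.272; C₋=(5.9445,-9.9553) cross=-26.272
  mode - wants cross < 0 → take C=(5.9445,-9.9553) (cross=-26.272)
ex = (C−B)/|BC| = (0.3809,-0.9246); ey = (0.9246,0.3809)
P = B + 0.91·ex + -2.27·ey = (0.7638,-3.3400)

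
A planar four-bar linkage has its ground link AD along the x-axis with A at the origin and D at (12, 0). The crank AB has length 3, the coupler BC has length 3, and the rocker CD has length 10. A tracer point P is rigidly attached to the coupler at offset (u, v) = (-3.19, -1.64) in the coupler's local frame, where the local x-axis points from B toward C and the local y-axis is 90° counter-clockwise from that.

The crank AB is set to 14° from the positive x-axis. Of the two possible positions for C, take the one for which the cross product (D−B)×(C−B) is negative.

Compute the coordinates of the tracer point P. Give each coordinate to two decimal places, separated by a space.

A=(0,0), D=(12.00,0)
B = A + 3.00·(cos14°, sin14°) = (2.9109, 0.7258)
|BD| = 9.1180
circle(B,3.00) ∩ circle(D,10.00): a=-0.4311, h=2.9689
  candidates: C₊=(2.7175,3.7195) cross=27.070; C₋=(2.2449,-2.1994) cross=-27.070
  mode - wants cross < 0 → take C=(2.2449,-2.1994) (cross=-27.070)
ex = (C−B)/|BC| = (-0.2220,-0.9750); ey = (0.9750,-0.2220)
P = B + -3.19·ex + -1.64·ey = (2.0200,4.2003)

2.02 4.20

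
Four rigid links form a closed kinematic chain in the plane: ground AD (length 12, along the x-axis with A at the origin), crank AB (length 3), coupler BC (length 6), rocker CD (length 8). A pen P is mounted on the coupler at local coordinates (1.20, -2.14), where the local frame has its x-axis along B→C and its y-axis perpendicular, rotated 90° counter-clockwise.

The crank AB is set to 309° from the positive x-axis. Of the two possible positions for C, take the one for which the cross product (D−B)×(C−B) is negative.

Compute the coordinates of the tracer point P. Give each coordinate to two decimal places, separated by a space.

1.55 -4.76

A=(0,0), D=(12.00,0)
B = A + 3.00·(cos309°, sin309°) = (1.8880, -2.3314)
|BD| = 10.3773
circle(B,6.00) ∩ circle(D,8.00): a=3.8396, h=4.6106
  candidates: C₊=(4.5935,3.0239) cross=47.846; C₋=(6.6652,-5.9616) cross=-47.846
  mode - wants cross < 0 → take C=(6.6652,-5.9616) (cross=-47.846)
ex = (C−B)/|BC| = (0.7962,-0.6050); ey = (0.6050,0.7962)
P = B + 1.20·ex + -2.14·ey = (1.5487,-4.7614)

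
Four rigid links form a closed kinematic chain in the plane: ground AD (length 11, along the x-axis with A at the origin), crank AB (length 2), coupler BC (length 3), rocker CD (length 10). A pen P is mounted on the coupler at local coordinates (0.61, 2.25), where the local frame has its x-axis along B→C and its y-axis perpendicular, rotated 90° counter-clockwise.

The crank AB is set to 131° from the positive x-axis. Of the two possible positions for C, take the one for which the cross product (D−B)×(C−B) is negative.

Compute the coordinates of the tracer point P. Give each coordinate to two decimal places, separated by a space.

0.59 2.86

A=(0,0), D=(11.00,0)
B = A + 2.00·(cos131°, sin131°) = (-1.3121, 1.5094)
|BD| = 12.4043
circle(B,3.00) ∩ circle(D,10.00): a=2.5341, h=1.6058
  candidates: C₊=(1.3985,2.7949) cross=19.919; C₋=(1.0077,-0.3928) cross=-19.919
  mode - wants cross < 0 → take C=(1.0077,-0.3928) (cross=-19.919)
ex = (C−B)/|BC| = (0.7733,-0.6341); ey = (0.6341,0.7733)
P = B + 0.61·ex + 2.25·ey = (0.5862,2.8625)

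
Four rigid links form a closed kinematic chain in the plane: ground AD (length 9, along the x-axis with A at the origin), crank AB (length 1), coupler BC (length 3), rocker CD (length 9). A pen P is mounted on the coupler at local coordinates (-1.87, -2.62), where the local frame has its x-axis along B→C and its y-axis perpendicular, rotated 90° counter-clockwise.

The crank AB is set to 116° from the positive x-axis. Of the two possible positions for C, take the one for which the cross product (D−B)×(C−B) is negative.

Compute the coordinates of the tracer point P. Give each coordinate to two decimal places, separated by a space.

-3.41 2.14

A=(0,0), D=(9.00,0)
B = A + 1.00·(cos116°, sin116°) = (-0.4384, 0.8988)
|BD| = 9.4811
circle(B,3.00) ∩ circle(D,9.00): a=0.9435, h=2.8478
  candidates: C₊=(0.7708,3.6443) cross=27.000; C₋=(0.2309,-2.0256) cross=-27.000
  mode - wants cross < 0 → take C=(0.2309,-2.0256) (cross=-27.000)
ex = (C−B)/|BC| = (0.2231,-0.9748); ey = (0.9748,0.2231)
P = B + -1.87·ex + -2.62·ey = (-3.4095,2.1372)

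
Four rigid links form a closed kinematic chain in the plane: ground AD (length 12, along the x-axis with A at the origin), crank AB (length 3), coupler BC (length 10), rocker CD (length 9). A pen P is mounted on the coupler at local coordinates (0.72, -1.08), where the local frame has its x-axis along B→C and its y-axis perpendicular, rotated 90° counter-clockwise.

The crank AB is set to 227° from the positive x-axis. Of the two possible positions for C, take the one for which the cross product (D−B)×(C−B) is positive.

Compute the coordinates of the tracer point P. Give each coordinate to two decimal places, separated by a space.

A=(0,0), D=(12.00,0)
B = A + 3.00·(cos227°, sin227°) = (-2.0460, -2.1941)
|BD| = 14.2163
circle(B,10.00) ∩ circle(D,9.00): a=7.7764, h=6.2871
  candidates: C₊=(4.6669,5.2179) cross=89.379; C₋=(6.6076,-7.2057) cross=-89.379
  mode + wants cross > 0 → take C=(4.6669,5.2179) (cross=89.379)
ex = (C−B)/|BC| = (0.6713,0.7412); ey = (-0.7412,0.6713)
P = B + 0.72·ex + -1.08·ey = (-0.7622,-2.3854)

-0.76 -2.39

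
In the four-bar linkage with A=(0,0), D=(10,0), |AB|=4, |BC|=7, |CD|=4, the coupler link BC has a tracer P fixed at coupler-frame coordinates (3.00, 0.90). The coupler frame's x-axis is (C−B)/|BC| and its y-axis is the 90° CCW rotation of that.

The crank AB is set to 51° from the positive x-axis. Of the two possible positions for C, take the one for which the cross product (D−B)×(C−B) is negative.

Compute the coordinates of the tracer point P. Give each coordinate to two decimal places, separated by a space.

5.07 1.29

A=(0,0), D=(10.00,0)
B = A + 4.00·(cos51°, sin51°) = (2.5173, 3.1086)
|BD| = 8.1027
circle(B,7.00) ∩ circle(D,4.00): a=6.0877, h=3.4554
  candidates: C₊=(9.4648,3.9640) cross=27.998; C₋=(6.8135,-2.4179) cross=-27.998
  mode - wants cross < 0 → take C=(6.8135,-2.4179) (cross=-27.998)
ex = (C−B)/|BC| = (0.6137,-0.7895); ey = (0.7895,0.6137)
P = B + 3.00·ex + 0.90·ey = (5.0691,1.2925)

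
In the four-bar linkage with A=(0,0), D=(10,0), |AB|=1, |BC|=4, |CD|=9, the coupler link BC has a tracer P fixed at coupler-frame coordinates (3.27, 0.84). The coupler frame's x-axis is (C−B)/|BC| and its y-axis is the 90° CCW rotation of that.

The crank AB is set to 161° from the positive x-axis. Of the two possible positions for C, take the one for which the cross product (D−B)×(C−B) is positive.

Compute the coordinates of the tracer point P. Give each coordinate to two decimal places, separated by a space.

0.54 3.36

A=(0,0), D=(10.00,0)
B = A + 1.00·(cos161°, sin161°) = (-0.9455, 0.3256)
|BD| = 10.9504
circle(B,4.00) ∩ circle(D,9.00): a=2.5072, h=3.1167
  candidates: C₊=(1.6533,3.3663) cross=34.129; C₋=(1.4680,-2.8643) cross=-34.129
  mode + wants cross > 0 → take C=(1.6533,3.3663) (cross=34.129)
ex = (C−B)/|BC| = (0.6497,0.7602); ey = (-0.7602,0.6497)
P = B + 3.27·ex + 0.84·ey = (0.5404,3.3571)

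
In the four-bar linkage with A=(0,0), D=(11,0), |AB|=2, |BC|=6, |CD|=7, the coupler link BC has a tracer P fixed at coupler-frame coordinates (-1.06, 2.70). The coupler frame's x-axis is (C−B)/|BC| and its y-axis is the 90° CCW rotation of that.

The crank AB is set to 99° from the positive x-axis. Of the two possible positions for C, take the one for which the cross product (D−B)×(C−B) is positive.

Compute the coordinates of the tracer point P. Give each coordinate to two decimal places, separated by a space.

-2.25 4.13

A=(0,0), D=(11.00,0)
B = A + 2.00·(cos99°, sin99°) = (-0.3129, 1.9754)
|BD| = 11.4840
circle(B,6.00) ∩ circle(D,7.00): a=5.1760, h=3.0346
  candidates: C₊=(5.3080,4.0744) cross=34.850; C₋=(4.2640,-1.9043) cross=-34.850
  mode + wants cross > 0 → take C=(5.3080,4.0744) (cross=34.850)
ex = (C−B)/|BC| = (0.9368,0.3498); ey = (-0.3498,0.9368)
P = B + -1.06·ex + 2.70·ey = (-2.2505,4.1339)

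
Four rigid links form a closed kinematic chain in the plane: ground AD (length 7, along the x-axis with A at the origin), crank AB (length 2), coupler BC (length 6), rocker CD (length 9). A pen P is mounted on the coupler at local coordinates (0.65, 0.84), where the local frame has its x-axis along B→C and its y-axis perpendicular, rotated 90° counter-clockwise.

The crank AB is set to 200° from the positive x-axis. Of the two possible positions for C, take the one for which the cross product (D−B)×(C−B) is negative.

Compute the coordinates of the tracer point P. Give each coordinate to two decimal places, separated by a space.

A=(0,0), D=(7.00,0)
B = A + 2.00·(cos200°, sin200°) = (-1.8794, -0.6840)
|BD| = 8.9057
circle(B,6.00) ∩ circle(D,9.00): a=1.9264, h=5.6823
  candidates: C₊=(-0.3952,5.1295) cross=50.605; C₋=(0.4778,-6.2016) cross=-50.605
  mode - wants cross < 0 → take C=(0.4778,-6.2016) (cross=-50.605)
ex = (C−B)/|BC| = (0.3929,-0.9196); ey = (0.9196,0.3929)
P = B + 0.65·ex + 0.84·ey = (-0.8516,-0.9518)

-0.85 -0.95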